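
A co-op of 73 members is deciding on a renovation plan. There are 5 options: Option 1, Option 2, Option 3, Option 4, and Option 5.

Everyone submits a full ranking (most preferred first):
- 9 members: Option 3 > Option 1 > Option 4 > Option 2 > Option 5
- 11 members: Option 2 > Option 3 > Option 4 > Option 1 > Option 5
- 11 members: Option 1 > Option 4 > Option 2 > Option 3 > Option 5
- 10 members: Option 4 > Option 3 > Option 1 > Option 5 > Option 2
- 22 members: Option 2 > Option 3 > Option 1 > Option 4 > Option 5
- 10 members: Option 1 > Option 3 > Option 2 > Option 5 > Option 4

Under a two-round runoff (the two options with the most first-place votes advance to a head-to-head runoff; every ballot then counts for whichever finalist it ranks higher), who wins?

Option 1

Round 1 first-place votes: Option 1 21, Option 2 33, Option 3 9, Option 4 10, Option 5 0. Option 2 and Option 1 advance.
Runoff: Option 2 is ranked above Option 1 on 33 ballots, Option 1 above Option 2 on 40.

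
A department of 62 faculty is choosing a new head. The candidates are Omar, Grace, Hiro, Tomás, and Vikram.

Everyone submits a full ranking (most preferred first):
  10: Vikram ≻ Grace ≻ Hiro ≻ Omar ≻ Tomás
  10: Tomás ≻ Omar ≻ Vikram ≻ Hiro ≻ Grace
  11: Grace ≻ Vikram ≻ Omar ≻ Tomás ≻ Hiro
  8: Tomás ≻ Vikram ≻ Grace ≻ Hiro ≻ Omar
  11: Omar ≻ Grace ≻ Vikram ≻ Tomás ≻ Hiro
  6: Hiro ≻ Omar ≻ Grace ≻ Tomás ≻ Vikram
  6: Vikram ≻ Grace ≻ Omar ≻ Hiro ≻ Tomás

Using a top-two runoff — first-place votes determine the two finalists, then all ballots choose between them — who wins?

Vikram

Round 1 first-place votes: Omar 11, Grace 11, Hiro 6, Tomás 18, Vikram 16. Tomás and Vikram advance.
Runoff: Tomás is ranked above Vikram on 24 ballots, Vikram above Tomás on 38.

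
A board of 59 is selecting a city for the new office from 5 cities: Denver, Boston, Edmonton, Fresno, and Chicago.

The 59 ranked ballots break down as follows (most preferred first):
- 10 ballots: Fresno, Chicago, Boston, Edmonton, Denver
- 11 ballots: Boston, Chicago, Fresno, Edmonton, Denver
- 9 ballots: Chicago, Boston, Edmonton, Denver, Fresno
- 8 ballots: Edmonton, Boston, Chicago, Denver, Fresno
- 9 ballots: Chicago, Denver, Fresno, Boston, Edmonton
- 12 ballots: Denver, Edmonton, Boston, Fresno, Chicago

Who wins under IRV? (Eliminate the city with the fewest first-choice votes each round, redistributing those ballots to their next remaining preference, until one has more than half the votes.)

Round 1: Denver 12, Boston 11, Edmonton 8, Fresno 10, Chicago 18. Edmonton eliminated.
Round 2: Denver 12, Boston 19, Fresno 10, Chicago 18. Fresno eliminated.
Round 3: Denver 12, Boston 19, Chicago 28. Denver eliminated.
Round 4: Boston 31, Chicago 28. Boston has a majority (≥30).

Boston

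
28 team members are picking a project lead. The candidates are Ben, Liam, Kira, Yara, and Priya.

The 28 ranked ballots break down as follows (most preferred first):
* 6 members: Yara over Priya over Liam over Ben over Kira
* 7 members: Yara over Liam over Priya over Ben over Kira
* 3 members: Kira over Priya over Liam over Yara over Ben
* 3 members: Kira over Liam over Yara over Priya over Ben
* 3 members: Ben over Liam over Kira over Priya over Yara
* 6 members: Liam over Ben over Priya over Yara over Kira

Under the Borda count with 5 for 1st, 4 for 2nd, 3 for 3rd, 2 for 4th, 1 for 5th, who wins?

Liam

Ben: 6×2 + 7×2 + 3×1 + 3×1 + 3×5 + 6×4 = 71
Liam: 6×3 + 7×4 + 3×3 + 3×4 + 3×4 + 6×5 = 109
Kira: 6×1 + 7×1 + 3×5 + 3×5 + 3×3 + 6×1 = 58
Yara: 6×5 + 7×5 + 3×2 + 3×3 + 3×1 + 6×2 = 95
Priya: 6×4 + 7×3 + 3×4 + 3×2 + 3×2 + 6×3 = 87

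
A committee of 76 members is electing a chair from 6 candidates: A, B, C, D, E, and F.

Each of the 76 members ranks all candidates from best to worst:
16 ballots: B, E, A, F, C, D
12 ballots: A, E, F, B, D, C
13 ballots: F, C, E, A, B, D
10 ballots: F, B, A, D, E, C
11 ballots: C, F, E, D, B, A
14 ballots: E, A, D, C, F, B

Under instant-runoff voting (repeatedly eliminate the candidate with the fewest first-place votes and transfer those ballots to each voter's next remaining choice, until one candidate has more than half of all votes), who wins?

E

Round 1: A 12, B 16, C 11, D 0, E 14, F 23. D eliminated.
Round 2: A 12, B 16, C 11, E 14, F 23. C eliminated.
Round 3: A 12, B 16, E 14, F 34. A eliminated.
Round 4: B 16, E 26, F 34. B eliminated.
Round 5: E 42, F 34. E has a majority (≥39).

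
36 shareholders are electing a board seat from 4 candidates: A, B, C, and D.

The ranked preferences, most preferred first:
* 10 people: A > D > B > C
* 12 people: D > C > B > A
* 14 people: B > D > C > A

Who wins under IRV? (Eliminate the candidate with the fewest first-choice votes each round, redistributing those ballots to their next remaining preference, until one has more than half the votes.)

D

Round 1: A 10, B 14, C 0, D 12. C eliminated.
Round 2: A 10, B 14, D 12. A eliminated.
Round 3: B 14, D 22. D has a majority (≥19).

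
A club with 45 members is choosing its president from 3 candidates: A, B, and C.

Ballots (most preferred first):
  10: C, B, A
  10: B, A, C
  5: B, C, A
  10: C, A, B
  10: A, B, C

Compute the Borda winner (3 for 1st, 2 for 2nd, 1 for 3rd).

A: 10×1 + 10×2 + 5×1 + 10×2 + 10×3 = 85
B: 10×2 + 10×3 + 5×3 + 10×1 + 10×2 = 95
C: 10×3 + 10×1 + 5×2 + 10×3 + 10×1 = 90

B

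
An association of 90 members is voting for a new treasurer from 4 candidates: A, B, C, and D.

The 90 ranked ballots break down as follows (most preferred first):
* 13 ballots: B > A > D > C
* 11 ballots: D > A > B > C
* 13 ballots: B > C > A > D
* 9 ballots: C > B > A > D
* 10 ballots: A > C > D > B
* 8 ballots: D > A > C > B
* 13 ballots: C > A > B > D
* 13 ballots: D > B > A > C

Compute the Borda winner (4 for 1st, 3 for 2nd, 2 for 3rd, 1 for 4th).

A

A: 13×3 + 11×3 + 13×2 + 9×2 + 10×4 + 8×3 + 13×3 + 13×2 = 245
B: 13×4 + 11×2 + 13×4 + 9×3 + 10×1 + 8×1 + 13×2 + 13×3 = 236
C: 13×1 + 11×1 + 13×3 + 9×4 + 10×3 + 8×2 + 13×4 + 13×1 = 210
D: 13×2 + 11×4 + 13×1 + 9×1 + 10×2 + 8×4 + 13×1 + 13×4 = 209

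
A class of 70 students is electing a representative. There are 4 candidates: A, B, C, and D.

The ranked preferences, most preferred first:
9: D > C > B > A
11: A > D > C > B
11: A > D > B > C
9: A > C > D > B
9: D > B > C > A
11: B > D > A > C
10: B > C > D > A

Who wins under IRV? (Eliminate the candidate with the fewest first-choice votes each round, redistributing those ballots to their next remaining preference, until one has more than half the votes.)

Round 1: A 31, B 21, C 0, D 18. C eliminated.
Round 2: A 31, B 21, D 18. D eliminated.
Round 3: A 31, B 39. B has a majority (≥36).

B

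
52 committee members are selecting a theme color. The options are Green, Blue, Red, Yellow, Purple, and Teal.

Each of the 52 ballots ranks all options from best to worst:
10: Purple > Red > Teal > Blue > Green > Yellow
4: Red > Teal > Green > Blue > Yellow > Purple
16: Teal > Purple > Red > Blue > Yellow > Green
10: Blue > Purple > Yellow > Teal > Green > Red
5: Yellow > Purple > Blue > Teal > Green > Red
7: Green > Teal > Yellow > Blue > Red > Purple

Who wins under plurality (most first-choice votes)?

First-place votes: Green 7, Blue 10, Red 4, Yellow 5, Purple 10, Teal 16.

Teal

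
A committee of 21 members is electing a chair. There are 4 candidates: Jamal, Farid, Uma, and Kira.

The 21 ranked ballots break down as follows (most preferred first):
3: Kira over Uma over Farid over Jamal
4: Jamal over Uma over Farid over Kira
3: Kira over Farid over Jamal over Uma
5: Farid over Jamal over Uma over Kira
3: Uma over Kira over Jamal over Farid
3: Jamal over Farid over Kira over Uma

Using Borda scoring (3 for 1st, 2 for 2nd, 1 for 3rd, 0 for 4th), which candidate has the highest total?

Jamal

Jamal: 3×0 + 4×3 + 3×1 + 5×2 + 3×1 + 3×3 = 37
Farid: 3×1 + 4×1 + 3×2 + 5×3 + 3×0 + 3×2 = 34
Uma: 3×2 + 4×2 + 3×0 + 5×1 + 3×3 + 3×0 = 28
Kira: 3×3 + 4×0 + 3×3 + 5×0 + 3×2 + 3×1 = 27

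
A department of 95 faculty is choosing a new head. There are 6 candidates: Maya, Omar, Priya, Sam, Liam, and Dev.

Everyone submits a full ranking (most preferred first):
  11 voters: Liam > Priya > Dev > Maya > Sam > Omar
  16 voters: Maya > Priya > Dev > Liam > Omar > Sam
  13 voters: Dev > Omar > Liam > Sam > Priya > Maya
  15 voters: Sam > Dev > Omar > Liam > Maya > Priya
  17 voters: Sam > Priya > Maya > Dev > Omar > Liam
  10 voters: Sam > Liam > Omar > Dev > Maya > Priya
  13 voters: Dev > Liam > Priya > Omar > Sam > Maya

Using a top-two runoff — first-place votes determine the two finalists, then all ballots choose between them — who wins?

Dev

Round 1 first-place votes: Maya 16, Omar 0, Priya 0, Sam 42, Liam 11, Dev 26. Sam and Dev advance.
Runoff: Sam is ranked above Dev on 42 ballots, Dev above Sam on 53.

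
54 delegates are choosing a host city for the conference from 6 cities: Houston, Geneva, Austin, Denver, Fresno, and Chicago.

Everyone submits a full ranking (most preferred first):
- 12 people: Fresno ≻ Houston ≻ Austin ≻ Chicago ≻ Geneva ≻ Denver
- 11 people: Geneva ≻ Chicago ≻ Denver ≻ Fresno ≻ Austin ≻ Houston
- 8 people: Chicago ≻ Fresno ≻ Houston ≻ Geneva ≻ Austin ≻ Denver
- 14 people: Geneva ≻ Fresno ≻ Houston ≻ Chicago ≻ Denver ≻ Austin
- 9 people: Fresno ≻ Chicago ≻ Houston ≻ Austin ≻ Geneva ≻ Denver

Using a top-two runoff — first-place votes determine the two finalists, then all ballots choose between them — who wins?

Fresno

Round 1 first-place votes: Houston 0, Geneva 25, Austin 0, Denver 0, Fresno 21, Chicago 8. Geneva and Fresno advance.
Runoff: Geneva is ranked above Fresno on 25 ballots, Fresno above Geneva on 29.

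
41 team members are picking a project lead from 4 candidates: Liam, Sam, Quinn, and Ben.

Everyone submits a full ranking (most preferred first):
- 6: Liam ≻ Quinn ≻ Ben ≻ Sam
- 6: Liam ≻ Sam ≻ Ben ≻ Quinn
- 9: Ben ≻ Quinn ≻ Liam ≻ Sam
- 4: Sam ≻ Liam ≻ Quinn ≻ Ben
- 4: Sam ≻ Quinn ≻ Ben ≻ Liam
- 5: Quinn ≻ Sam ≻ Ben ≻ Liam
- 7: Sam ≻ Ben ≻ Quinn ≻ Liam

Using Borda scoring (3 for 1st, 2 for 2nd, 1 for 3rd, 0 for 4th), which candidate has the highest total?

Liam: 6×3 + 6×3 + 9×1 + 4×2 + 4×0 + 5×0 + 7×0 = 53
Sam: 6×0 + 6×2 + 9×0 + 4×3 + 4×3 + 5×2 + 7×3 = 67
Quinn: 6×2 + 6×0 + 9×2 + 4×1 + 4×2 + 5×3 + 7×1 = 64
Ben: 6×1 + 6×1 + 9×3 + 4×0 + 4×1 + 5×1 + 7×2 = 62

Sam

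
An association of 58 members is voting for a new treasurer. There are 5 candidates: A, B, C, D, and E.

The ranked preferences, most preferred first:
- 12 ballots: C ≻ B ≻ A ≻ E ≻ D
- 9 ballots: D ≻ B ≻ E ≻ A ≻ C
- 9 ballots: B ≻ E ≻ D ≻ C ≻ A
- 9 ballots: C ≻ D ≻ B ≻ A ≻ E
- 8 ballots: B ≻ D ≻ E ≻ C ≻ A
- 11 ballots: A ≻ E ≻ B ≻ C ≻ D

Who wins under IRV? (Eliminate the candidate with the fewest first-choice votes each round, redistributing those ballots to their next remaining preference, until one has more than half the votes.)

B

Round 1: A 11, B 17, C 21, D 9, E 0. E eliminated.
Round 2: A 11, B 17, C 21, D 9. D eliminated.
Round 3: A 11, B 26, C 21. A eliminated.
Round 4: B 37, C 21. B has a majority (≥30).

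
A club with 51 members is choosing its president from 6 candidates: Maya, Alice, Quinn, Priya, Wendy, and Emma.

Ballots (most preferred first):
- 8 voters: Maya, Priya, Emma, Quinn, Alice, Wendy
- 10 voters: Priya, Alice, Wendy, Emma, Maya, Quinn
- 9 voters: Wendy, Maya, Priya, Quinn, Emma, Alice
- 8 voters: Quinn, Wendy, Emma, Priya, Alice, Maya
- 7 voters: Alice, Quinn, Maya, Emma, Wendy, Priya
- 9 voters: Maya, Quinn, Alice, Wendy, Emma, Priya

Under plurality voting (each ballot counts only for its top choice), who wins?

Maya

First-place votes: Maya 17, Alice 7, Quinn 8, Priya 10, Wendy 9, Emma 0.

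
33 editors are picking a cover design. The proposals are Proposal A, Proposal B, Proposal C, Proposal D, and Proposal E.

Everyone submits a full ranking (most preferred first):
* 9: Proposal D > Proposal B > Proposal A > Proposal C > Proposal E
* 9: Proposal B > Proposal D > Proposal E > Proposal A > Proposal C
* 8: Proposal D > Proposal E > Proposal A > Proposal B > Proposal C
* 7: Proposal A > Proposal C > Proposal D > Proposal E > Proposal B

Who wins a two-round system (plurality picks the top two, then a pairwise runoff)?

Round 1 first-place votes: Proposal A 7, Proposal B 9, Proposal C 0, Proposal D 17, Proposal E 0. Proposal D and Proposal B advance.
Runoff: Proposal D is ranked above Proposal B on 24 ballots, Proposal B above Proposal D on 9.

Proposal D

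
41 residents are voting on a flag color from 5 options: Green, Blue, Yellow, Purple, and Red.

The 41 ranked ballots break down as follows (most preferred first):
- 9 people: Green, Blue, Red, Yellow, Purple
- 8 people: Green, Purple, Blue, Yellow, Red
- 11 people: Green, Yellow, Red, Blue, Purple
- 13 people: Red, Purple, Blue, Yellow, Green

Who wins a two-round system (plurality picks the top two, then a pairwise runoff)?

Green

Round 1 first-place votes: Green 28, Blue 0, Yellow 0, Purple 0, Red 13. Green and Red advance.
Runoff: Green is ranked above Red on 28 ballots, Red above Green on 13.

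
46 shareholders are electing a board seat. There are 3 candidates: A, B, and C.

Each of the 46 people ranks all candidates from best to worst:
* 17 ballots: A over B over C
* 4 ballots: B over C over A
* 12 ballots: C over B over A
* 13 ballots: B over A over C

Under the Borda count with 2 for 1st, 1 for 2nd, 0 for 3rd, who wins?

A: 17×2 + 4×0 + 12×0 + 13×1 = 47
B: 17×1 + 4×2 + 12×1 + 13×2 = 63
C: 17×0 + 4×1 + 12×2 + 13×0 = 28

B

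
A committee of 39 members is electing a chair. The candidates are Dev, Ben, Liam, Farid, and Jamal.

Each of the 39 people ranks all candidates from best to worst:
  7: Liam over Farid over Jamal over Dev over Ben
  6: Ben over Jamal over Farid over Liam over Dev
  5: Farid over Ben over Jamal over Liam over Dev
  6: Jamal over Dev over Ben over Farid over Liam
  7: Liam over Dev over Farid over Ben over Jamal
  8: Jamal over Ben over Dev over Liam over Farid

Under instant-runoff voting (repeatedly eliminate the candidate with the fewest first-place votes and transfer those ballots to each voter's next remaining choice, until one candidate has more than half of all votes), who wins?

Round 1: Dev 0, Ben 6, Liam 14, Farid 5, Jamal 14. Dev eliminated.
Round 2: Ben 6, Liam 14, Farid 5, Jamal 14. Farid eliminated.
Round 3: Ben 11, Liam 14, Jamal 14. Ben eliminated.
Round 4: Liam 14, Jamal 25. Jamal has a majority (≥20).

Jamal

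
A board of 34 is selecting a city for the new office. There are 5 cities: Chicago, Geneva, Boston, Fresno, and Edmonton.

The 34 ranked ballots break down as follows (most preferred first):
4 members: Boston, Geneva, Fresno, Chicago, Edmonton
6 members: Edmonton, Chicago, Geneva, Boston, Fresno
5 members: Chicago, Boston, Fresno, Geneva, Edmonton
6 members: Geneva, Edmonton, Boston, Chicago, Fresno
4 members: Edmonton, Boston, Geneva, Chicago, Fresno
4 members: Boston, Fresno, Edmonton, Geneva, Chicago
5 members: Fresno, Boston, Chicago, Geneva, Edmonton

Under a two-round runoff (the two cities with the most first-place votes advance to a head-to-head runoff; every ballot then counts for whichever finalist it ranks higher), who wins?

Round 1 first-place votes: Chicago 5, Geneva 6, Boston 8, Fresno 5, Edmonton 10. Edmonton and Boston advance.
Runoff: Edmonton is ranked above Boston on 16 ballots, Boston above Edmonton on 18.

Boston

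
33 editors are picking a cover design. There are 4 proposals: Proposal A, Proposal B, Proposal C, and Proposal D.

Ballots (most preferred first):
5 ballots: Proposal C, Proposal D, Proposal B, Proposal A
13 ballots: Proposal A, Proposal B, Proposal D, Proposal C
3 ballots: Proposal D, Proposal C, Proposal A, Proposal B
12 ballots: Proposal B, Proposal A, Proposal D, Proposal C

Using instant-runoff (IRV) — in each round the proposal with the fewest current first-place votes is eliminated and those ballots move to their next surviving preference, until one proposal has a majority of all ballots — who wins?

Round 1: Proposal A 13, Proposal B 12, Proposal C 5, Proposal D 3. Proposal D eliminated.
Round 2: Proposal A 13, Proposal B 12, Proposal C 8. Proposal C eliminated.
Round 3: Proposal A 16, Proposal B 17. Proposal B has a majority (≥17).

Proposal B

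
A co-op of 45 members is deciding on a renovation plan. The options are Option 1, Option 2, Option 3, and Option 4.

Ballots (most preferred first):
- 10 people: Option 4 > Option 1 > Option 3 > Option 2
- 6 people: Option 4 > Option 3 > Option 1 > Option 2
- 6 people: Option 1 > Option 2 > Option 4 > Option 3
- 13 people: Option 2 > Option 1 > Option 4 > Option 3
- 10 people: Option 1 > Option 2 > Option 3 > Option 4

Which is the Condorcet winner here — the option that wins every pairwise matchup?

Option 1

Option 1 vs Option 2: 32–13
Option 1 vs Option 3: 39–6
Option 1 vs Option 4: 29–16
Option 1 beats every other option.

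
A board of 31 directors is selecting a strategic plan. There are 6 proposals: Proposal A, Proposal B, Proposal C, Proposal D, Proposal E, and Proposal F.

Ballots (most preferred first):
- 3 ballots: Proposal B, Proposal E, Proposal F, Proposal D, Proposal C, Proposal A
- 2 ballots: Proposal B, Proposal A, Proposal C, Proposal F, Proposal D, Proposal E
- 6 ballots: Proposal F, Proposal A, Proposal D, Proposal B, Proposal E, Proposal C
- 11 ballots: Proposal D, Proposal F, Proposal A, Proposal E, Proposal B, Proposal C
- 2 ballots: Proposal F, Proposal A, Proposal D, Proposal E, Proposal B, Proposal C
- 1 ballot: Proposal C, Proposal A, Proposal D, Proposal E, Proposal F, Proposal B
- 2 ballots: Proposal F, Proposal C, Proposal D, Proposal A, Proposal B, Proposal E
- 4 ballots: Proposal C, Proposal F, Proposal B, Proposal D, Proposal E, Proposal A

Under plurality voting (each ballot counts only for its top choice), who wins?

First-place votes: Proposal A 0, Proposal B 5, Proposal C 5, Proposal D 11, Proposal E 0, Proposal F 10.

Proposal D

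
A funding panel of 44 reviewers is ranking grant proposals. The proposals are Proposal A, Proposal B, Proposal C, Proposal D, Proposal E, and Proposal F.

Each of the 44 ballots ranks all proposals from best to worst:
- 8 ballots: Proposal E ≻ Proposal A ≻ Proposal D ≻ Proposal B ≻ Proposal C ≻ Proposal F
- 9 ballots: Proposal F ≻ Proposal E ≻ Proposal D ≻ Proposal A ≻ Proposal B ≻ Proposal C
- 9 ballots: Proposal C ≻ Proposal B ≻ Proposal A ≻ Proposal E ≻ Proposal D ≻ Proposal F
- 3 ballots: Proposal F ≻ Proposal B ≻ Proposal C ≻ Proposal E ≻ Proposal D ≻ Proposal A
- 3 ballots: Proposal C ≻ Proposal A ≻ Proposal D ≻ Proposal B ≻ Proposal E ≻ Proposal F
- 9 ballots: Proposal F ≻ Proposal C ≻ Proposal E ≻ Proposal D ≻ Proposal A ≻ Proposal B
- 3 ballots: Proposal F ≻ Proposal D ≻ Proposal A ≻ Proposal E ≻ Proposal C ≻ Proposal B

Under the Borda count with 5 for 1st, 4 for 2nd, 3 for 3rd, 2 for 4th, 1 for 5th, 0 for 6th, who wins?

Proposal E

Proposal A: 8×4 + 9×2 + 9×3 + 3×0 + 3×4 + 9×1 + 3×3 = 107
Proposal B: 8×2 + 9×1 + 9×4 + 3×4 + 3×2 + 9×0 + 3×0 = 79
Proposal C: 8×1 + 9×0 + 9×5 + 3×3 + 3×5 + 9×4 + 3×1 = 116
Proposal D: 8×3 + 9×3 + 9×1 + 3×1 + 3×3 + 9×2 + 3×4 = 102
Proposal E: 8×5 + 9×4 + 9×2 + 3×2 + 3×1 + 9×3 + 3×2 = 136
Proposal F: 8×0 + 9×5 + 9×0 + 3×5 + 3×0 + 9×5 + 3×5 = 120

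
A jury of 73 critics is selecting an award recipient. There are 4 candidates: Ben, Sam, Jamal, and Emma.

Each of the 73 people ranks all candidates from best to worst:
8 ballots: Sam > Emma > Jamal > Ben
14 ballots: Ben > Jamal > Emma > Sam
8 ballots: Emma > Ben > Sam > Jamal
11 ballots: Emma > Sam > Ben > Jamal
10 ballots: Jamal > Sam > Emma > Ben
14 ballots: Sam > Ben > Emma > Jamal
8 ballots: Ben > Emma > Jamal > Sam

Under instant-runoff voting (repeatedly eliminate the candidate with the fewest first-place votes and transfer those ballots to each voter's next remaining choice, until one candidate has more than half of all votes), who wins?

Round 1: Ben 22, Sam 22, Jamal 10, Emma 19. Jamal eliminated.
Round 2: Ben 22, Sam 32, Emma 19. Emma eliminated.
Round 3: Ben 30, Sam 43. Sam has a majority (≥37).

Sam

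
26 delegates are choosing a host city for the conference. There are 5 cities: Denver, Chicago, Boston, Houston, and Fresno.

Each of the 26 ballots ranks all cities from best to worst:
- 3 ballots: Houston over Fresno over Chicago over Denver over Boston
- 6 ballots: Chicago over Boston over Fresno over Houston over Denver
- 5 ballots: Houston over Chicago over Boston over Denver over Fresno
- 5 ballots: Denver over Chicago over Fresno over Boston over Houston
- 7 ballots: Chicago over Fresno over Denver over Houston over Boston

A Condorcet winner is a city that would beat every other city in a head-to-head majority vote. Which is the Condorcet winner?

Chicago

Chicago vs Denver: 21–5
Chicago vs Boston: 26–0
Chicago vs Houston: 18–8
Chicago vs Fresno: 23–3
Chicago beats every other city.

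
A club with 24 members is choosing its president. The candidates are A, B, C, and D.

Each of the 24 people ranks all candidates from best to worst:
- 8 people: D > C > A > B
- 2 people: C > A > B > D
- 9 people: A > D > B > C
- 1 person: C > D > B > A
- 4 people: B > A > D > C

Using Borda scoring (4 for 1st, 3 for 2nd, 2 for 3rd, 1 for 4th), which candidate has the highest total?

A: 8×2 + 2×3 + 9×4 + 1×1 + 4×3 = 71
B: 8×1 + 2×2 + 9×2 + 1×2 + 4×4 = 48
C: 8×3 + 2×4 + 9×1 + 1×4 + 4×1 = 49
D: 8×4 + 2×1 + 9×3 + 1×3 + 4×2 = 72

D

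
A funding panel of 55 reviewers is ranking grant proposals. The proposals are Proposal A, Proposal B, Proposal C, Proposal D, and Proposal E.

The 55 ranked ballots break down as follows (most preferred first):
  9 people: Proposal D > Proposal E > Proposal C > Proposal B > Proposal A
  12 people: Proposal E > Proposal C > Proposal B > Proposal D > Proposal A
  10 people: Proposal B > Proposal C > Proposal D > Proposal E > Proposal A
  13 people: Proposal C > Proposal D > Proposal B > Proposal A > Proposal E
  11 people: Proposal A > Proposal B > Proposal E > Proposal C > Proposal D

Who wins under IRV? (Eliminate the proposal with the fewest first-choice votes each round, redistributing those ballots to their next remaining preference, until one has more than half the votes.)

Proposal E

Round 1: Proposal A 11, Proposal B 10, Proposal C 13, Proposal D 9, Proposal E 12. Proposal D eliminated.
Round 2: Proposal A 11, Proposal B 10, Proposal C 13, Proposal E 21. Proposal B eliminated.
Round 3: Proposal A 11, Proposal C 23, Proposal E 21. Proposal A eliminated.
Round 4: Proposal C 23, Proposal E 32. Proposal E has a majority (≥28).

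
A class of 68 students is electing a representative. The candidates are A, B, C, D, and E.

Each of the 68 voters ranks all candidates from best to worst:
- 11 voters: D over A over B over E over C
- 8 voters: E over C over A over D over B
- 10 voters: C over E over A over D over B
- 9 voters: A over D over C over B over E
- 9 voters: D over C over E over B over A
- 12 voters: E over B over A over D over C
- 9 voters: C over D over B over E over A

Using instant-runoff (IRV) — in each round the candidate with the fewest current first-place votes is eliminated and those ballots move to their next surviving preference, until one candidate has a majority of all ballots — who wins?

D

Round 1: A 9, B 0, C 19, D 20, E 20. B eliminated.
Round 2: A 9, C 19, D 20, E 20. A eliminated.
Round 3: C 19, D 29, E 20. C eliminated.
Round 4: D 38, E 30. D has a majority (≥35).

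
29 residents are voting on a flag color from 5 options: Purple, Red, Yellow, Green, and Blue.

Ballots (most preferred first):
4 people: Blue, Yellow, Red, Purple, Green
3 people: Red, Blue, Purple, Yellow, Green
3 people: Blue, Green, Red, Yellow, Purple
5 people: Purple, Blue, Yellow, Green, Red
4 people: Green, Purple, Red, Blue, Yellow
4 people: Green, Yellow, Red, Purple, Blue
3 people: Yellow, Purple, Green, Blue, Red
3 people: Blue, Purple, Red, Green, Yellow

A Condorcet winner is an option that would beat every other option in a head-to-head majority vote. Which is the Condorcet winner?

Purple

Purple vs Red: 15–14
Purple vs Yellow: 15–14
Purple vs Green: 18–11
Purple vs Blue: 16–13
Purple beats every other option.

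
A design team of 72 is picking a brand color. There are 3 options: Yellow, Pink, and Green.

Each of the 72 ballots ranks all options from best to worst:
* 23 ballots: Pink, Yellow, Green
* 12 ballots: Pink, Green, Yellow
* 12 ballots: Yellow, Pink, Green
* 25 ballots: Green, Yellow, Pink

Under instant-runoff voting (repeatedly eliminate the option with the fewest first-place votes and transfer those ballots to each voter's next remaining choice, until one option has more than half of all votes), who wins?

Round 1: Yellow 12, Pink 35, Green 25. Yellow eliminated.
Round 2: Pink 47, Green 25. Pink has a majority (≥37).

Pink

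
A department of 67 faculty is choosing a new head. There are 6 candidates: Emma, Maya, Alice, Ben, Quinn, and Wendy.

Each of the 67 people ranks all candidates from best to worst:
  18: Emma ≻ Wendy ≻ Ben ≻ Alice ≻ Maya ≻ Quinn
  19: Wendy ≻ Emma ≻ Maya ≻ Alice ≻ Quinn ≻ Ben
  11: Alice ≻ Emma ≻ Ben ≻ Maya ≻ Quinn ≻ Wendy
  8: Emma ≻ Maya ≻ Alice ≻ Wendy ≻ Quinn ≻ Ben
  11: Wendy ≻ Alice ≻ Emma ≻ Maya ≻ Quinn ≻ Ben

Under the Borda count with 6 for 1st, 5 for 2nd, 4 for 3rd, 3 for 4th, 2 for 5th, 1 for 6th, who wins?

Emma

Emma: 18×6 + 19×5 + 11×5 + 8×6 + 11×4 = 350
Maya: 18×2 + 19×4 + 11×3 + 8×5 + 11×3 = 218
Alice: 18×3 + 19×3 + 11×6 + 8×4 + 11×5 = 264
Ben: 18×4 + 19×1 + 11×4 + 8×1 + 11×1 = 154
Quinn: 18×1 + 19×2 + 11×2 + 8×2 + 11×2 = 116
Wendy: 18×5 + 19×6 + 11×1 + 8×3 + 11×6 = 305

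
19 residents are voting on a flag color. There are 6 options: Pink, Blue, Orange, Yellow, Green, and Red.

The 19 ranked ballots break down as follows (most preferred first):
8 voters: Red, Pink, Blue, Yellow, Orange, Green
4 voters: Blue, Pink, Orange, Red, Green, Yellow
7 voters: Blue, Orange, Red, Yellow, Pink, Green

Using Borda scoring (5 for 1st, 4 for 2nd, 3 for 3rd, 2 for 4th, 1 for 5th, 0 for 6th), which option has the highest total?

Pink: 8×4 + 4×4 + 7×1 = 55
Blue: 8×3 + 4×5 + 7×5 = 79
Orange: 8×1 + 4×3 + 7×4 = 48
Yellow: 8×2 + 4×0 + 7×2 = 30
Green: 8×0 + 4×1 + 7×0 = 4
Red: 8×5 + 4×2 + 7×3 = 69

Blue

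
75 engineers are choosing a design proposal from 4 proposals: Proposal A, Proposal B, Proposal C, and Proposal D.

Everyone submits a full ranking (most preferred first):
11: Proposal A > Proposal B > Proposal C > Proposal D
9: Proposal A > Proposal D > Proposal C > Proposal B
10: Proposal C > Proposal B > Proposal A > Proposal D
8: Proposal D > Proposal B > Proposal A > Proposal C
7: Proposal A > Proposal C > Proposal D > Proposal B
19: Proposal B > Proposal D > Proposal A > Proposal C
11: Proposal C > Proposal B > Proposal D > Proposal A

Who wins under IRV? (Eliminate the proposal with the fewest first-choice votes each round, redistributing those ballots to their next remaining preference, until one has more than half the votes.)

Proposal B

Round 1: Proposal A 27, Proposal B 19, Proposal C 21, Proposal D 8. Proposal D eliminated.
Round 2: Proposal A 27, Proposal B 27, Proposal C 21. Proposal C eliminated.
Round 3: Proposal A 27, Proposal B 48. Proposal B has a majority (≥38).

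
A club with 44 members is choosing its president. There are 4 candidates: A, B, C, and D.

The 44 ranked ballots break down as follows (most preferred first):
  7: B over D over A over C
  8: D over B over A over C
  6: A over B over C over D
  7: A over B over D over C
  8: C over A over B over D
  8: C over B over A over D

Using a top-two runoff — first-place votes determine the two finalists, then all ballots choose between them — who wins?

A

Round 1 first-place votes: A 13, B 7, C 16, D 8. C and A advance.
Runoff: C is ranked above A on 16 ballots, A above C on 28.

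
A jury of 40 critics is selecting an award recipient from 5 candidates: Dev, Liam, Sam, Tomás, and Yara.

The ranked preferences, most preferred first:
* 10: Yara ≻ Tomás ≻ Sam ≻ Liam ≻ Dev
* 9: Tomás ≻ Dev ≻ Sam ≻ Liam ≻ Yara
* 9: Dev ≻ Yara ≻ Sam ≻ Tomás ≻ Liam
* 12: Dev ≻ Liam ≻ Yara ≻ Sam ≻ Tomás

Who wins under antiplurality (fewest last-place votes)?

Last-place votes: Dev 10, Liam 9, Sam 0, Tomás 12, Yara 9.

Sam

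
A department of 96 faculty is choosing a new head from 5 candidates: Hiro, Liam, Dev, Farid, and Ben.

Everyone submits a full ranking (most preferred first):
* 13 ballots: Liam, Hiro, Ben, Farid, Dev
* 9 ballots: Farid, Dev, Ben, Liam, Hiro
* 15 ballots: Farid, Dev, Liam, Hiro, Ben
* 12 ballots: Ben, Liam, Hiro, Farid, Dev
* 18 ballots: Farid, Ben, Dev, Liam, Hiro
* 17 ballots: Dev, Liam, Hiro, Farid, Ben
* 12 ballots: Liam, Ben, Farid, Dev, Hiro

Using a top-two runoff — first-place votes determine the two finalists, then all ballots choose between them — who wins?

Round 1 first-place votes: Hiro 0, Liam 25, Dev 17, Farid 42, Ben 12. Farid and Liam advance.
Runoff: Farid is ranked above Liam on 42 ballots, Liam above Farid on 54.

Liam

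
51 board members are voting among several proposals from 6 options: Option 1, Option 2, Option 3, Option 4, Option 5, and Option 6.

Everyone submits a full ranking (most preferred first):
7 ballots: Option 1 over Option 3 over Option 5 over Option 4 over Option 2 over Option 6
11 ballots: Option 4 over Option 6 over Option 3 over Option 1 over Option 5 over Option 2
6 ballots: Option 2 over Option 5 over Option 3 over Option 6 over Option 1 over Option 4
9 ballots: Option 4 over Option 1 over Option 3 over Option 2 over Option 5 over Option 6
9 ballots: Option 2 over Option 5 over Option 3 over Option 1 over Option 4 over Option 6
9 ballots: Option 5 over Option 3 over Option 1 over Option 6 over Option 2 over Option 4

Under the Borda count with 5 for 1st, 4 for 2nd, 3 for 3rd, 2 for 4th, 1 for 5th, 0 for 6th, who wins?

Option 1: 7×5 + 11×2 + 6×1 + 9×4 + 9×2 + 9×3 = 144
Option 2: 7×1 + 11×0 + 6×5 + 9×2 + 9×5 + 9×1 = 109
Option 3: 7×4 + 11×3 + 6×3 + 9×3 + 9×3 + 9×4 = 169
Option 4: 7×2 + 11×5 + 6×0 + 9×5 + 9×1 + 9×0 = 123
Option 5: 7×3 + 11×1 + 6×4 + 9×1 + 9×4 + 9×5 = 146
Option 6: 7×0 + 11×4 + 6×2 + 9×0 + 9×0 + 9×2 = 74

Option 3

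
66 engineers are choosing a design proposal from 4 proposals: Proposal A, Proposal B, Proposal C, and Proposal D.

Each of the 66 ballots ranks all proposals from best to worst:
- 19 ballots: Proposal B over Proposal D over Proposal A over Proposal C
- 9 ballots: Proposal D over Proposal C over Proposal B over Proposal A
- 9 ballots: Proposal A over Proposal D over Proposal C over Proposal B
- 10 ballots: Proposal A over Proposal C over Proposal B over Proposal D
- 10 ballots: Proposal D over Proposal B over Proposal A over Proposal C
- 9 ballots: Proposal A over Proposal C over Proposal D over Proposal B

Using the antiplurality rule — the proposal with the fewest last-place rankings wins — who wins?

Last-place votes: Proposal A 9, Proposal B 18, Proposal C 29, Proposal D 10.

Proposal A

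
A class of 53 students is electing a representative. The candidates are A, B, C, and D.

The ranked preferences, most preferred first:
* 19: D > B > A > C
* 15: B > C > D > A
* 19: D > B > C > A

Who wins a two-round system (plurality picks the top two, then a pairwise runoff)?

D

Round 1 first-place votes: A 0, B 15, C 0, D 38. D and B advance.
Runoff: D is ranked above B on 38 ballots, B above D on 15.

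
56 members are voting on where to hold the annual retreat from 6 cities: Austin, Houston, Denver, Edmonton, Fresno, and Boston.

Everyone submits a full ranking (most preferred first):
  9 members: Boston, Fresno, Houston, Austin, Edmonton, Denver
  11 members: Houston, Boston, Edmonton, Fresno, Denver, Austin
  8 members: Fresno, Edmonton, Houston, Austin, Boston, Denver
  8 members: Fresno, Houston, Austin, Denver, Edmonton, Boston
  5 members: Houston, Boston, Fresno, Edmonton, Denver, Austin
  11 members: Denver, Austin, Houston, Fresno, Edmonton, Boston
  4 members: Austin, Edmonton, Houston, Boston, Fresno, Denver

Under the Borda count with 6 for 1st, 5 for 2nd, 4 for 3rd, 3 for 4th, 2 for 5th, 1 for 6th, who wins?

Austin: 9×3 + 11×1 + 8×3 + 8×4 + 5×1 + 11×5 + 4×6 = 178
Houston: 9×4 + 11×6 + 8×4 + 8×5 + 5×6 + 11×4 + 4×4 = 264
Denver: 9×1 + 11×2 + 8×1 + 8×3 + 5×2 + 11×6 + 4×1 = 143
Edmonton: 9×2 + 11×4 + 8×5 + 8×2 + 5×3 + 11×2 + 4×5 = 175
Fresno: 9×5 + 11×3 + 8×6 + 8×6 + 5×4 + 11×3 + 4×2 = 235
Boston: 9×6 + 11×5 + 8×2 + 8×1 + 5×5 + 11×1 + 4×3 = 181

Houston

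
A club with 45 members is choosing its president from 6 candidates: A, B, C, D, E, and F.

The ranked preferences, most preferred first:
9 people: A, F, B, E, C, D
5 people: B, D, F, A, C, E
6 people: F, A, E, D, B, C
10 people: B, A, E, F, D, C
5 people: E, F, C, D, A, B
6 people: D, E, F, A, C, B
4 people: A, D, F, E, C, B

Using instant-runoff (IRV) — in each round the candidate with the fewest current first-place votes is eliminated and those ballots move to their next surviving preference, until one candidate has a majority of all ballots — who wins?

F

Round 1: A 13, B 15, C 0, D 6, E 5, F 6. C eliminated.
Round 2: A 13, B 15, D 6, E 5, F 6. E eliminated.
Round 3: A 13, B 15, D 6, F 11. D eliminated.
Round 4: A 13, B 15, F 17. A eliminated.
Round 5: B 15, F 30. F has a majority (≥23).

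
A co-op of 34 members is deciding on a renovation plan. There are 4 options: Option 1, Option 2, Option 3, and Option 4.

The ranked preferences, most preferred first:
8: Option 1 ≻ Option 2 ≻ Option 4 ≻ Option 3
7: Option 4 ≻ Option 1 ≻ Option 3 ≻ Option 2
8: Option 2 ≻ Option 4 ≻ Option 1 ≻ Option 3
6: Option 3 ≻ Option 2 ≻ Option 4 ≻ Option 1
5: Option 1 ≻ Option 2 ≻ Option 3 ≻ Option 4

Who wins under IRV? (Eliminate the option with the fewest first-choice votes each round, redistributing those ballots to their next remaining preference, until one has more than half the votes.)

Option 1

Round 1: Option 1 13, Option 2 8, Option 3 6, Option 4 7. Option 3 eliminated.
Round 2: Option 1 13, Option 2 14, Option 4 7. Option 4 eliminated.
Round 3: Option 1 20, Option 2 14. Option 1 has a majority (≥18).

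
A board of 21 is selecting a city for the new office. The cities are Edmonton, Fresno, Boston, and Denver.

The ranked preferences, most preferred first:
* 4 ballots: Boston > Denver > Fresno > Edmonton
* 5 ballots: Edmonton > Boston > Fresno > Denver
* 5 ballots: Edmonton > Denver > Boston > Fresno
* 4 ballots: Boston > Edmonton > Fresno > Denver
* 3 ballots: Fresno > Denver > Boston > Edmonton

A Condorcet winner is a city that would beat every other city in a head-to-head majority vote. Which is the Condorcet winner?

Boston

Boston vs Edmonton: 11–10
Boston vs Fresno: 18–3
Boston vs Denver: 13–8
Boston beats every other city.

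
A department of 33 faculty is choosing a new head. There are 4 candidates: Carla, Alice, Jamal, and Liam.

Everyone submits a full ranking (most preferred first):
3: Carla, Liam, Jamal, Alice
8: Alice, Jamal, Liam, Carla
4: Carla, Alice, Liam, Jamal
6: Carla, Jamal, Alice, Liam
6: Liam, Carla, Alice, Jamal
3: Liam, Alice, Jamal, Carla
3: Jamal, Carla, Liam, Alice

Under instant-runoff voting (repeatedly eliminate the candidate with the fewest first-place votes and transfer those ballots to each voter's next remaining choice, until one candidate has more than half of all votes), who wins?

Round 1: Carla 13, Alice 8, Jamal 3, Liam 9. Jamal eliminated.
Round 2: Carla 16, Alice 8, Liam 9. Alice eliminated.
Round 3: Carla 16, Liam 17. Liam has a majority (≥17).

Liam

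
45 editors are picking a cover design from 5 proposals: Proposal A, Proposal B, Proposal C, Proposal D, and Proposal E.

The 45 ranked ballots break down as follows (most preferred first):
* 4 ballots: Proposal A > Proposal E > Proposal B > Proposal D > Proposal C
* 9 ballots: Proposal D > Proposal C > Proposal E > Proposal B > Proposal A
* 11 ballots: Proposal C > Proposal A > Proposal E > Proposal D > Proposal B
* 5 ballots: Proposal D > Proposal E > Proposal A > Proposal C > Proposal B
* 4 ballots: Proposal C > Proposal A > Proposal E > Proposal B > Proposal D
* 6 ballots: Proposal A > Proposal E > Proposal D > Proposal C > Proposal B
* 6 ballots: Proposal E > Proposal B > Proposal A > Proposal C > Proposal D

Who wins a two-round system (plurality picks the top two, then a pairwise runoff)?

Proposal D

Round 1 first-place votes: Proposal A 10, Proposal B 0, Proposal C 15, Proposal D 14, Proposal E 6. Proposal C and Proposal D advance.
Runoff: Proposal C is ranked above Proposal D on 21 ballots, Proposal D above Proposal C on 24.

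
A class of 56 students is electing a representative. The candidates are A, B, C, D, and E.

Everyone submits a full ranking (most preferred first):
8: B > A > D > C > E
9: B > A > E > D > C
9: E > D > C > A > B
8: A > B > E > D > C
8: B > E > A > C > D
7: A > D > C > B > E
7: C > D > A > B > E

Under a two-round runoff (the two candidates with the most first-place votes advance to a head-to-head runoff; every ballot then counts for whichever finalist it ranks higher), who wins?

Round 1 first-place votes: A 15, B 25, C 7, D 0, E 9. B and A advance.
Runoff: B is ranked above A on 25 ballots, A above B on 31.

A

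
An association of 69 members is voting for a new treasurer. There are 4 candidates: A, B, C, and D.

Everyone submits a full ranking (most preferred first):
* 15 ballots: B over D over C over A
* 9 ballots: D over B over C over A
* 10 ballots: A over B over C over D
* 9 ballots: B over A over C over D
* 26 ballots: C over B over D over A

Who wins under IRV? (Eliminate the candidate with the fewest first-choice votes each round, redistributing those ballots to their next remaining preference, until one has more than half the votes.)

B

Round 1: A 10, B 24, C 26, D 9. D eliminated.
Round 2: A 10, B 33, C 26. A eliminated.
Round 3: B 43, C 26. B has a majority (≥35).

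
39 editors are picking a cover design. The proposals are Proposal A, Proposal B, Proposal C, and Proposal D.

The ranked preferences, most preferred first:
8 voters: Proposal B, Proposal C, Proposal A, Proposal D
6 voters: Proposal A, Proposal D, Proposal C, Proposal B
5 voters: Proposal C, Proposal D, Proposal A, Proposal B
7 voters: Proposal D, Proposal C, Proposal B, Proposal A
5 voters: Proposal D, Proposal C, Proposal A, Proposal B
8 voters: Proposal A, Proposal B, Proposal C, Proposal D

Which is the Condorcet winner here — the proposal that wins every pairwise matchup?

Proposal C

Proposal C vs Proposal A: 25–14
Proposal C vs Proposal B: 23–16
Proposal C vs Proposal D: 21–18
Proposal C beats every other proposal.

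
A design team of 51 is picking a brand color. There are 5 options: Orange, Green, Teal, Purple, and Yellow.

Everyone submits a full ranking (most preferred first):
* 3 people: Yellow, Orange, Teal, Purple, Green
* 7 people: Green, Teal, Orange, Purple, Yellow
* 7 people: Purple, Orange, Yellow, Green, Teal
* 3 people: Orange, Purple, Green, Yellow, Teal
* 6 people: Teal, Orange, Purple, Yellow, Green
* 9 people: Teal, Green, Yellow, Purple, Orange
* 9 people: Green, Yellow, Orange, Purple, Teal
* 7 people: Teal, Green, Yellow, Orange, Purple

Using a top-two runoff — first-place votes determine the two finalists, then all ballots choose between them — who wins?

Green

Round 1 first-place votes: Orange 3, Green 16, Teal 22, Purple 7, Yellow 3. Teal and Green advance.
Runoff: Teal is ranked above Green on 25 ballots, Green above Teal on 26.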